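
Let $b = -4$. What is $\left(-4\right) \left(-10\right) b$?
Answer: $-160$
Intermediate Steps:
$\left(-4\right) \left(-10\right) b = \left(-4\right) \left(-10\right) \left(-4\right) = 40 \left(-4\right) = -160$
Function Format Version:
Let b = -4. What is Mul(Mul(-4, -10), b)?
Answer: -160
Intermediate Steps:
Mul(Mul(-4, -10), b) = Mul(Mul(-4, -10), -4) = Mul(40, -4) = -160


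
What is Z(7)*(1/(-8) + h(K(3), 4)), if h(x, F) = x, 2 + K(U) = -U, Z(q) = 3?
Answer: -123/8 ≈ -15.375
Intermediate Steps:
K(U) = -2 - U
Z(7)*(1/(-8) + h(K(3), 4)) = 3*(1/(-8) + (-2 - 1*3)) = 3*(-⅛ + (-2 - 3)) = 3*(-⅛ - 5) = 3*(-41/8) = -123/8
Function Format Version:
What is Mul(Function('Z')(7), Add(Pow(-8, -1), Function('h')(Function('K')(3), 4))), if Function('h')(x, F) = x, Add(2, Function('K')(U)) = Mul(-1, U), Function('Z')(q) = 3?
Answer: Rational(-123, 8) ≈ -15.375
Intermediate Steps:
Function('K')(U) = Add(-2, Mul(-1, U))
Mul(Function('Z')(7), Add(Pow(-8, -1), Function('h')(Function('K')(3), 4))) = Mul(3, Add(Pow(-8, -1), Add(-2, Mul(-1, 3)))) = Mul(3, Add(Rational(-1, 8), Add(-2, -3))) = Mul(3, Add(Rational(-1, 8), -5)) = Mul(3, Rational(-41, 8)) = Rational(-123, 8)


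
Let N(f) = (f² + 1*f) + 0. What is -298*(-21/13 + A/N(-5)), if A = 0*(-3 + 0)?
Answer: 6258/13 ≈ 481.38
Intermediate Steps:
N(f) = f + f² (N(f) = (f² + f) + 0 = (f + f²) + 0 = f + f²)
A = 0 (A = 0*(-3) = 0)
-298*(-21/13 + A/N(-5)) = -298*(-21/13 + 0/((-5*(1 - 5)))) = -298*(-21*1/13 + 0/((-5*(-4)))) = -298*(-21/13 + 0/20) = -298*(-21/13 + 0*(1/20)) = -298*(-21/13 + 0) = -298*(-21/13) = 6258/13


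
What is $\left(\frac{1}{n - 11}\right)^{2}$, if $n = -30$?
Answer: $\frac{1}{1681} \approx 0.00059488$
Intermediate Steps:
$\left(\frac{1}{n - 11}\right)^{2} = \left(\frac{1}{-30 - 11}\right)^{2} = \left(\frac{1}{-41}\right)^{2} = \left(- \frac{1}{41}\right)^{2} = \frac{1}{1681}$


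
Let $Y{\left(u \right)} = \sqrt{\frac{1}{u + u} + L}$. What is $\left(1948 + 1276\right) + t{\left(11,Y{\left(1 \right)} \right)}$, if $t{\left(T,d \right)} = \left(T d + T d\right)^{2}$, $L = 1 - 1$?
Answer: $3466$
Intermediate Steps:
$L = 0$ ($L = 1 - 1 = 0$)
$Y{\left(u \right)} = \frac{\sqrt{2} \sqrt{\frac{1}{u}}}{2}$ ($Y{\left(u \right)} = \sqrt{\frac{1}{u + u} + 0} = \sqrt{\frac{1}{2 u} + 0} = \sqrt{\frac{1}{2 u}} = \frac{\sqrt{2} \sqrt{\frac{1}{u}}}{2}$)
$t{\left(T,d \right)} = 4 T^{2} d^{2}$ ($t{\left(T,d \right)} = \left(2 T d\right)^{2} = 4 T^{2} d^{2}$)
$\left(1948 + 1276\right) + t{\left(11,Y{\left(1 \right)} \right)} = \left(1948 + 1276\right) + 4 \cdot 11^{2} \left(\frac{\sqrt{2} \sqrt{1^{-1}}}{2}\right)^{2} = 3224 + 4 \cdot 121 \left(\frac{\sqrt{2} \sqrt{1}}{2}\right)^{2} = 3224 + 4 \cdot 121 \left(\frac{1}{2} \sqrt{2} \cdot 1\right)^{2} = 3224 + 4 \cdot 121 \left(\frac{\sqrt{2}}{2}\right)^{2} = 3224 + 4 \cdot 121 \cdot \frac{1}{2} = 3224 + 242 = 3466$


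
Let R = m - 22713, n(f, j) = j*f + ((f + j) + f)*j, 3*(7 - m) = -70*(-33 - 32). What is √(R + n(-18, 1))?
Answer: I*√218481/3 ≈ 155.81*I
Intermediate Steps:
m = -4529/3 (m = 7 - (-70)*(-33 - 32)/3 = 7 - (-70)*(-65)/3 = 7 - ⅓*4550 = 7 - 4550/3 = -4529/3 ≈ -1509.7)
n(f, j) = f*j + j*(j + 2*f) (n(f, j) = f*j + (j + 2*f)*j = f*j + j*(j + 2*f))
R = -72668/3 (R = -4529/3 - 22713 = -72668/3 ≈ -24223.)
√(R + n(-18, 1)) = √(-72668/3 + 1*(1 + 3*(-18))) = √(-72668/3 + 1*(1 - 54)) = √(-72668/3 + 1*(-53)) = √(-72668/3 - 53) = √(-72827/3) = I*√218481/3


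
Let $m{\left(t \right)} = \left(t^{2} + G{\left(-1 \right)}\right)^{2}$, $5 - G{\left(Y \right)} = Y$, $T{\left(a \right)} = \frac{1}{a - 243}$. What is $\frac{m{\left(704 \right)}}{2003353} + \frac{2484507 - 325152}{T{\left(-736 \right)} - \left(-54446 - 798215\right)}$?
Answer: $\frac{68351485451090587899}{557436389970218} \approx 1.2262 \cdot 10^{5}$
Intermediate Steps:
$T{\left(a \right)} = \frac{1}{-243 + a}$
$G{\left(Y \right)} = 5 - Y$
$m{\left(t \right)} = \left(6 + t^{2}\right)^{2}$ ($m{\left(t \right)} = \left(t^{2} + \left(5 - -1\right)\right)^{2} = \left(t^{2} + \left(5 + 1\right)\right)^{2} = \left(t^{2} + 6\right)^{2} = \left(6 + t^{2}\right)^{2}$)
$\frac{m{\left(704 \right)}}{2003353} + \frac{2484507 - 325152}{T{\left(-736 \right)} - \left(-54446 - 798215\right)} = \frac{\left(6 + 704^{2}\right)^{2}}{2003353} + \frac{2484507 - 325152}{\frac{1}{-243 - 736} - \left(-54446 - 798215\right)} = \left(6 + 495616\right)^{2} \cdot \frac{1}{2003353} + \frac{2484507 - 325152}{\frac{1}{-979} - \left(-54446 - 798215\right)} = 495622^{2} \cdot \frac{1}{2003353} + \frac{2159355}{- \frac{1}{979} - -852661} = 245641166884 \cdot \frac{1}{2003353} + \frac{2159355}{- \frac{1}{979} + 852661} = \frac{245641166884}{2003353} + \frac{2159355}{\frac{834755118}{979}} = \frac{245641166884}{2003353} + 2159355 \cdot \frac{979}{834755118} = \frac{245641166884}{2003353} + \frac{704669515}{278251706} = \frac{68351485451090587899}{557436389970218}$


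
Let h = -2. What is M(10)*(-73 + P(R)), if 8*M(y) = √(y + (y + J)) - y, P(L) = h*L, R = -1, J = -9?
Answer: 355/4 - 71*√11/8 ≈ 59.315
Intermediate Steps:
P(L) = -2*L
M(y) = -y/8 + √(-9 + 2*y)/8 (M(y) = (√(y + (y - 9)) - y)/8 = (√(y + (-9 + y)) - y)/8 = (√(-9 + 2*y) - y)/8 = -y/8 + √(-9 + 2*y)/8)
M(10)*(-73 + P(R)) = (-⅛*10 + √(-9 + 2*10)/8)*(-73 - 2*(-1)) = (-5/4 + √(-9 + 20)/8)*(-73 + 2) = (-5/4 + √11/8)*(-71) = 355/4 - 71*√11/8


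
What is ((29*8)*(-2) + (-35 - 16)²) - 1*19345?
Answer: -17208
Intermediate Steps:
((29*8)*(-2) + (-35 - 16)²) - 1*19345 = (232*(-2) + (-51)²) - 19345 = (-464 + 2601) - 19345 = 2137 - 19345 = -17208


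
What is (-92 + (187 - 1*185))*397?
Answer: -35730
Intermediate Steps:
(-92 + (187 - 1*185))*397 = (-92 + (187 - 185))*397 = (-92 + 2)*397 = -90*397 = -35730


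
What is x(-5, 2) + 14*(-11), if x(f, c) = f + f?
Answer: -164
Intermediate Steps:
x(f, c) = 2*f
x(-5, 2) + 14*(-11) = 2*(-5) + 14*(-11) = -10 - 154 = -164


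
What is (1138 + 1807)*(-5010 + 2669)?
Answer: -6894245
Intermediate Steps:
(1138 + 1807)*(-5010 + 2669) = 2945*(-2341) = -6894245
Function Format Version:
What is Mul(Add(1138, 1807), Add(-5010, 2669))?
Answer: -6894245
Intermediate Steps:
Mul(Add(1138, 1807), Add(-5010, 2669)) = Mul(2945, -2341) = -6894245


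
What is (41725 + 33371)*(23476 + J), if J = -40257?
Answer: -1260185976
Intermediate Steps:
(41725 + 33371)*(23476 + J) = (41725 + 33371)*(23476 - 40257) = 75096*(-16781) = -1260185976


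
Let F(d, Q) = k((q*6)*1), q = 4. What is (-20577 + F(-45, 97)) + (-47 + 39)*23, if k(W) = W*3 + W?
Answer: -20665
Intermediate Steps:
k(W) = 4*W (k(W) = 3*W + W = 4*W)
F(d, Q) = 96 (F(d, Q) = 4*((4*6)*1) = 4*(24*1) = 4*24 = 96)
(-20577 + F(-45, 97)) + (-47 + 39)*23 = (-20577 + 96) + (-47 + 39)*23 = -20481 - 8*23 = -20481 - 184 = -20665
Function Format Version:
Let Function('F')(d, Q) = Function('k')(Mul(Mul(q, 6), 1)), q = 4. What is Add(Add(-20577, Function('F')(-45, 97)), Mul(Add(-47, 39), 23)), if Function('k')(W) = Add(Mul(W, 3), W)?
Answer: -20665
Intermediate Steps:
Function('k')(W) = Mul(4, W) (Function('k')(W) = Add(Mul(3, W), W) = Mul(4, W))
Function('F')(d, Q) = 96 (Function('F')(d, Q) = Mul(4, Mul(Mul(4, 6), 1)) = Mul(4, Mul(24, 1)) = Mul(4, 24) = 96)
Add(Add(-20577, Function('F')(-45, 97)), Mul(Add(-47, 39), 23)) = Add(Add(-20577, 96), Mul(Add(-47, 39), 23)) = Add(-20481, Mul(-8, 23)) = Add(-20481, -184) = -20665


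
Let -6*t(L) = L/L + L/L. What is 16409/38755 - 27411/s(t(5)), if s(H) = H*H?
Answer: -9560803336/38755 ≈ -2.4670e+5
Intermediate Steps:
t(L) = -⅓ (t(L) = -(L/L + L/L)/6 = -(1 + 1)/6 = -⅙*2 = -⅓)
s(H) = H²
16409/38755 - 27411/s(t(5)) = 16409/38755 - 27411/((-⅓)²) = 16409*(1/38755) - 27411/⅑ = 16409/38755 - 27411*9 = 16409/38755 - 246699 = -9560803336/38755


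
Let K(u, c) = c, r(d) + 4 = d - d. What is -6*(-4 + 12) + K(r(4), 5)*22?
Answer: 62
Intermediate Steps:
r(d) = -4 (r(d) = -4 + (d - d) = -4 + 0 = -4)
-6*(-4 + 12) + K(r(4), 5)*22 = -6*(-4 + 12) + 5*22 = -6*8 + 110 = -48 + 110 = 62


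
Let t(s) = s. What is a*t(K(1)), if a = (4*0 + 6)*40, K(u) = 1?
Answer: 240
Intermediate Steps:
a = 240 (a = (0 + 6)*40 = 6*40 = 240)
a*t(K(1)) = 240*1 = 240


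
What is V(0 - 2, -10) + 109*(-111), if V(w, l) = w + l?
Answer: -12111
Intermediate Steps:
V(w, l) = l + w
V(0 - 2, -10) + 109*(-111) = (-10 + (0 - 2)) + 109*(-111) = (-10 - 2) - 12099 = -12 - 12099 = -12111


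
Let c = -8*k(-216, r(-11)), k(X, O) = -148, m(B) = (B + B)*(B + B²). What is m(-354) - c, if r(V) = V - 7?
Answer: -88474280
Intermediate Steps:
m(B) = 2*B*(B + B²) (m(B) = (2*B)*(B + B²) = 2*B*(B + B²))
r(V) = -7 + V
c = 1184 (c = -8*(-148) = 1184)
m(-354) - c = 2*(-354)²*(1 - 354) - 1*1184 = 2*125316*(-353) - 1184 = -88473096 - 1184 = -88474280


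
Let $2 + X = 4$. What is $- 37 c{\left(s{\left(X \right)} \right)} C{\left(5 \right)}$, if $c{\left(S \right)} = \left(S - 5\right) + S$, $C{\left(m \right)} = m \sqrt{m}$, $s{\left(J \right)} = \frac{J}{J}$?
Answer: $555 \sqrt{5} \approx 1241.0$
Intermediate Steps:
$X = 2$ ($X = -2 + 4 = 2$)
$s{\left(J \right)} = 1$
$C{\left(m \right)} = m^{\frac{3}{2}}$
$c{\left(S \right)} = -5 + 2 S$ ($c{\left(S \right)} = \left(-5 + S\right) + S = -5 + 2 S$)
$- 37 c{\left(s{\left(X \right)} \right)} C{\left(5 \right)} = - 37 \left(-5 + 2 \cdot 1\right) 5^{\frac{3}{2}} = - 37 \left(-5 + 2\right) 5 \sqrt{5} = \left(-37\right) \left(-3\right) 5 \sqrt{5} = 111 \cdot 5 \sqrt{5} = 555 \sqrt{5}$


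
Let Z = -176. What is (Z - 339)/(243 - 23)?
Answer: -103/44 ≈ -2.3409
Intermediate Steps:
(Z - 339)/(243 - 23) = (-176 - 339)/(243 - 23) = -515/220 = -515*1/220 = -103/44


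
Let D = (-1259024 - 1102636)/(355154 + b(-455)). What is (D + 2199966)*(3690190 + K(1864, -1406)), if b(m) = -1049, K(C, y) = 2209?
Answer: 191762674018783282/23607 ≈ 8.1231e+12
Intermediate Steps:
D = -157444/23607 (D = (-1259024 - 1102636)/(355154 - 1049) = -2361660/354105 = -2361660*1/354105 = -157444/23607 ≈ -6.6694)
(D + 2199966)*(3690190 + K(1864, -1406)) = (-157444/23607 + 2199966)*(3690190 + 2209) = (51934439918/23607)*3692399 = 191762674018783282/23607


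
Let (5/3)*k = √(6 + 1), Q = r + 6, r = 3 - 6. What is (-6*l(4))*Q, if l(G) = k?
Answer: -54*√7/5 ≈ -28.574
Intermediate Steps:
r = -3
Q = 3 (Q = -3 + 6 = 3)
k = 3*√7/5 (k = 3*√(6 + 1)/5 = 3*√7/5 ≈ 1.5875)
l(G) = 3*√7/5
(-6*l(4))*Q = -18*√7/5*3 = -54*√7/5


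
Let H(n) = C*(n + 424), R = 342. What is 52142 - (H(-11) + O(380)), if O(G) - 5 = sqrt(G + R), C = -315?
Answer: 182232 - 19*sqrt(2) ≈ 1.8221e+5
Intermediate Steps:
H(n) = -133560 - 315*n (H(n) = -315*(n + 424) = -315*(424 + n) = -133560 - 315*n)
O(G) = 5 + sqrt(342 + G) (O(G) = 5 + sqrt(G + 342) = 5 + sqrt(342 + G))
52142 - (H(-11) + O(380)) = 52142 - ((-133560 - 315*(-11)) + (5 + sqrt(342 + 380))) = 52142 - ((-133560 + 3465) + (5 + sqrt(722))) = 52142 - (-130095 + (5 + 19*sqrt(2))) = 52142 - (-130090 + 19*sqrt(2)) = 52142 + (130090 - 19*sqrt(2)) = 182232 - 19*sqrt(2)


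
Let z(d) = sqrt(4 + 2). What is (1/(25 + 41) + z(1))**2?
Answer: 26137/4356 + sqrt(6)/33 ≈ 6.0745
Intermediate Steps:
z(d) = sqrt(6)
(1/(25 + 41) + z(1))**2 = (1/(25 + 41) + sqrt(6))**2 = (1/66 + sqrt(6))**2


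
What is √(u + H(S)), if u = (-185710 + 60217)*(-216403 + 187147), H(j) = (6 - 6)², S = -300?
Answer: 6*√101983978 ≈ 60592.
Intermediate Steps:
H(j) = 0 (H(j) = 0² = 0)
u = 3671423208 (u = -125493*(-29256) = 3671423208)
√(u + H(S)) = √(3671423208 + 0) = √3671423208 = 6*√101983978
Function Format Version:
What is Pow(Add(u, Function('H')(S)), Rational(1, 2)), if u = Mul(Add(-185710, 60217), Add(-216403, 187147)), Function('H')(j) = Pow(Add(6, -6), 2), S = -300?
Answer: Mul(6, Pow(101983978, Rational(1, 2))) ≈ 60592.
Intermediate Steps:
Function('H')(j) = 0 (Function('H')(j) = Pow(0, 2) = 0)
u = 3671423208 (u = Mul(-125493, -29256) = 3671423208)
Pow(Add(u, Function('H')(S)), Rational(1, 2)) = Pow(Add(3671423208, 0), Rational(1, 2)) = Pow(3671423208, Rational(1, 2)) = Mul(6, Pow(101983978, Rational(1, 2)))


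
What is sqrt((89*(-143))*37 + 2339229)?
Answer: sqrt(1868330) ≈ 1366.9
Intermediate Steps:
sqrt((89*(-143))*37 + 2339229) = sqrt(-12727*37 + 2339229) = sqrt(-470899 + 2339229) = sqrt(1868330)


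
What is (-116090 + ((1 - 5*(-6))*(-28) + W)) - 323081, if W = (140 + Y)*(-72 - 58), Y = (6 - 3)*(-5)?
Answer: -456289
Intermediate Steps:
Y = -15 (Y = 3*(-5) = -15)
W = -16250 (W = (140 - 15)*(-72 - 58) = 125*(-130) = -16250)
(-116090 + ((1 - 5*(-6))*(-28) + W)) - 323081 = (-116090 + ((1 - 5*(-6))*(-28) - 16250)) - 323081 = (-116090 + ((1 + 30)*(-28) - 16250)) - 323081 = (-116090 + (31*(-28) - 16250)) - 323081 = (-116090 + (-868 - 16250)) - 323081 = (-116090 - 17118) - 323081 = -133208 - 323081 = -456289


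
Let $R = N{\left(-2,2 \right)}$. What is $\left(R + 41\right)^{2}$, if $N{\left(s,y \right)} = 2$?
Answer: $1849$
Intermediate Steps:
$R = 2$
$\left(R + 41\right)^{2} = \left(2 + 41\right)^{2} = 43^{2} = 1849$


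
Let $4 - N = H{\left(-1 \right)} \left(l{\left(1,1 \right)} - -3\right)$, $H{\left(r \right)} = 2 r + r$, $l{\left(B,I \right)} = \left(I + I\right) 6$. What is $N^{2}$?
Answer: $2401$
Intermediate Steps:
$l{\left(B,I \right)} = 12 I$ ($l{\left(B,I \right)} = 2 I 6 = 12 I$)
$H{\left(r \right)} = 3 r$
$N = 49$ ($N = 4 - 3 \left(-1\right) \left(12 \cdot 1 - -3\right) = 4 - - 3 \left(12 + 3\right) = 4 - \left(-3\right) 15 = 4 - -45 = 4 + 45 = 49$)
$N^{2} = 49^{2} = 2401$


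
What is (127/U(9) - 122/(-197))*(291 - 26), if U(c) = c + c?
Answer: 7211975/3546 ≈ 2033.8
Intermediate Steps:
U(c) = 2*c
(127/U(9) - 122/(-197))*(291 - 26) = (127/((2*9)) - 122/(-197))*(291 - 26) = (127/18 - 122*(-1/197))*265 = (127*(1/18) + 122/197)*265 = (127/18 + 122/197)*265 = (27215/3546)*265 = 7211975/3546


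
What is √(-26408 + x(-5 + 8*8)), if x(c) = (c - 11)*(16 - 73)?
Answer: 2*I*√7286 ≈ 170.72*I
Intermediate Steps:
x(c) = 627 - 57*c (x(c) = (-11 + c)*(-57) = 627 - 57*c)
√(-26408 + x(-5 + 8*8)) = √(-26408 + (627 - 57*(-5 + 8*8))) = √(-26408 + (627 - 57*(-5 + 64))) = √(-26408 + (627 - 57*59)) = √(-26408 + (627 - 3363)) = √(-26408 - 2736) = √(-29144) = 2*I*√7286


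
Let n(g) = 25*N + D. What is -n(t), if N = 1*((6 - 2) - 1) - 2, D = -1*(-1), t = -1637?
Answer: -26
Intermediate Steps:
D = 1
N = 1 (N = 1*(4 - 1) - 2 = 1*3 - 2 = 3 - 2 = 1)
n(g) = 26 (n(g) = 25*1 + 1 = 25 + 1 = 26)
-n(t) = -1*26 = -26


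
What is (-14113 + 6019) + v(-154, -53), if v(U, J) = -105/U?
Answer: -178053/22 ≈ -8093.3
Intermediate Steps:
(-14113 + 6019) + v(-154, -53) = (-14113 + 6019) - 105/(-154) = -8094 - 105*(-1/154) = -8094 + 15/22 = -178053/22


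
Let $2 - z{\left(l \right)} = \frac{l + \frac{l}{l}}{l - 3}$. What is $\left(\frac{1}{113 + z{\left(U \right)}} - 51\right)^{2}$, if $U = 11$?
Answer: $\frac{133980625}{51529} \approx 2600.1$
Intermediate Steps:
$z{\left(l \right)} = 2 - \frac{1 + l}{-3 + l}$ ($z{\left(l \right)} = 2 - \frac{l + \frac{l}{l}}{l - 3} = 2 - \frac{l + 1}{-3 + l} = 2 - \frac{1 + l}{-3 + l}$)
$\left(\frac{1}{113 + z{\left(U \right)}} - 51\right)^{2} = \left(\frac{1}{113 + \frac{-7 + 11}{-3 + 11}} - 51\right)^{2} = \left(\frac{1}{113 + \frac{1}{8} \cdot 4} - 51\right)^{2} = \left(\frac{1}{113 + \frac{1}{2}} - 51\right)^{2} = \left(\frac{1}{\frac{227}{2}} - 51\right)^{2} = \left(\frac{2}{227} - 51\right)^{2} = \left(- \frac{11575}{227}\right)^{2} = \frac{133980625}{51529}$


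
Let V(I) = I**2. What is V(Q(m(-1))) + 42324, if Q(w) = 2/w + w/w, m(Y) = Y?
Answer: 42325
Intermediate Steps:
Q(w) = 1 + 2/w (Q(w) = 2/w + 1 = 1 + 2/w)
V(Q(m(-1))) + 42324 = ((2 - 1)/(-1))**2 + 42324 = (-1*1)**2 + 42324 = (-1)**2 + 42324 = 1 + 42324 = 42325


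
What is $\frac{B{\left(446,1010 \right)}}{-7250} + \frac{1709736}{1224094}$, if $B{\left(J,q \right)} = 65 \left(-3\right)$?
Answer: $\frac{1263428433}{887468150} \approx 1.4236$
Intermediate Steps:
$B{\left(J,q \right)} = -195$
$\frac{B{\left(446,1010 \right)}}{-7250} + \frac{1709736}{1224094} = - \frac{195}{-7250} + \frac{1709736}{1224094} = \left(-195\right) \left(- \frac{1}{7250}\right) + 1709736 \cdot \frac{1}{1224094} = \frac{39}{1450} + \frac{854868}{612047} = \frac{1263428433}{887468150}$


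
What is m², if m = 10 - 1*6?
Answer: 16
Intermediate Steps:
m = 4 (m = 10 - 6 = 4)
m² = 4² = 16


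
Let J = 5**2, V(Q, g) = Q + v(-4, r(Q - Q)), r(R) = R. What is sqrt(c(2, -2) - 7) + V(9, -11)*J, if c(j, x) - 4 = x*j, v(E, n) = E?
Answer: 125 + I*sqrt(7) ≈ 125.0 + 2.6458*I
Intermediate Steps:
c(j, x) = 4 + j*x (c(j, x) = 4 + x*j = 4 + j*x)
V(Q, g) = -4 + Q (V(Q, g) = Q - 4 = -4 + Q)
J = 25
sqrt(c(2, -2) - 7) + V(9, -11)*J = sqrt((4 + 2*(-2)) - 7) + (-4 + 9)*25 = sqrt((4 - 4) - 7) + 5*25 = sqrt(0 - 7) + 125 = sqrt(-7) + 125 = I*sqrt(7) + 125 = 125 + I*sqrt(7)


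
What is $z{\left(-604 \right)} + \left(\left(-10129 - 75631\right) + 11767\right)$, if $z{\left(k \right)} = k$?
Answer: $-74597$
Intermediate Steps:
$z{\left(-604 \right)} + \left(\left(-10129 - 75631\right) + 11767\right) = -604 + \left(\left(-10129 - 75631\right) + 11767\right) = -604 + \left(-85760 + 11767\right) = -604 - 73993 = -74597$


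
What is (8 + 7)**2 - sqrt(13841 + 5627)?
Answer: 225 - 2*sqrt(4867) ≈ 85.472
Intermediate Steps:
(8 + 7)**2 - sqrt(13841 + 5627) = 15**2 - sqrt(19468) = 225 - 2*sqrt(4867)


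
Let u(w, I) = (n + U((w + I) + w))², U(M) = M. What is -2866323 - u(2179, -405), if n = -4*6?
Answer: -18303364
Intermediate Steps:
n = -24
u(w, I) = (-24 + I + 2*w)² (u(w, I) = (-24 + ((w + I) + w))² = (-24 + ((I + w) + w))² = (-24 + (I + 2*w))² = (-24 + I + 2*w)²)
-2866323 - u(2179, -405) = -2866323 - (-24 - 405 + 2*2179)² = -2866323 - (-24 - 405 + 4358)² = -2866323 - 1*3929² = -2866323 - 1*15437041 = -2866323 - 15437041 = -18303364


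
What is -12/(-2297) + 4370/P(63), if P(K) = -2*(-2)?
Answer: 5018969/4594 ≈ 1092.5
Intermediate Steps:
P(K) = 4
-12/(-2297) + 4370/P(63) = -12/(-2297) + 4370/4 = -12*(-1/2297) + 4370*(¼) = 12/2297 + 2185/2 = 5018969/4594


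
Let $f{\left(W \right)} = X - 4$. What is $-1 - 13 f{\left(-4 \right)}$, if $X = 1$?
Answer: $38$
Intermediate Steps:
$f{\left(W \right)} = -3$ ($f{\left(W \right)} = 1 - 4 = -3$)
$-1 - 13 f{\left(-4 \right)} = -1 - -39 = -1 + 39 = 38$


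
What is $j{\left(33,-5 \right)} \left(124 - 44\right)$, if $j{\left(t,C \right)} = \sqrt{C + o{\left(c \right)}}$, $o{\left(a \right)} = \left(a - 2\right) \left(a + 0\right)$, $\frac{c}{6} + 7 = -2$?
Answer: $80 \sqrt{3019} \approx 4395.6$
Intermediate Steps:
$c = -54$ ($c = -42 + 6 \left(-2\right) = -42 - 12 = -54$)
$o{\left(a \right)} = a \left(-2 + a\right)$ ($o{\left(a \right)} = \left(-2 + a\right) a = a \left(-2 + a\right)$)
$j{\left(t,C \right)} = \sqrt{3024 + C}$ ($j{\left(t,C \right)} = \sqrt{C - 54 \left(-2 - 54\right)} = \sqrt{C - -3024} = \sqrt{C + 3024} = \sqrt{3024 + C}$)
$j{\left(33,-5 \right)} \left(124 - 44\right) = \sqrt{3024 - 5} \left(124 - 44\right) = \sqrt{3019} \cdot 80 = 80 \sqrt{3019}$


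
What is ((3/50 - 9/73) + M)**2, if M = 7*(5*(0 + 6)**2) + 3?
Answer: 21249509258961/13322500 ≈ 1.5950e+6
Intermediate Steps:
M = 1263 (M = 7*(5*6**2) + 3 = 7*(5*36) + 3 = 7*180 + 3 = 1260 + 3 = 1263)
((3/50 - 9/73) + M)**2 = ((3/50 - 9/73) + 1263)**2 = (-231/3650 + 1263)**2 = (4609719/3650)**2 = 21249509258961/13322500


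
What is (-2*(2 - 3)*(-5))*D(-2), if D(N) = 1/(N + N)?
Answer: 5/2 ≈ 2.5000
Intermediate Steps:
D(N) = 1/(2*N)
(-2*(2 - 3)*(-5))*D(-2) = (-2*(2 - 3)*(-5))*((½)/(-2)) = (-2*(-1)*(-5))*((½)*(-½)) = (2*(-5))*(-¼) = -10*(-¼) = 5/2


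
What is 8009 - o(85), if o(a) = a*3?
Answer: 7754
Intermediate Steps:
o(a) = 3*a
8009 - o(85) = 8009 - 3*85 = 8009 - 1*255 = 8009 - 255 = 7754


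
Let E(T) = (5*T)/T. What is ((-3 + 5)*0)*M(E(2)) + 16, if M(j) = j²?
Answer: 16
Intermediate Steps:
E(T) = 5
((-3 + 5)*0)*M(E(2)) + 16 = ((-3 + 5)*0)*5² + 16 = (2*0)*25 + 16 = 0*25 + 16 = 0 + 16 = 16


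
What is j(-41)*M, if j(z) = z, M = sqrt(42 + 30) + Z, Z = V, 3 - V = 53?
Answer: 2050 - 246*sqrt(2) ≈ 1702.1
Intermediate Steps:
V = -50 (V = 3 - 1*53 = 3 - 53 = -50)
Z = -50
M = -50 + 6*sqrt(2) (M = sqrt(42 + 30) - 50 = sqrt(72) - 50 = 6*sqrt(2) - 50 = -50 + 6*sqrt(2) ≈ -41.515)
j(-41)*M = -41*(-50 + 6*sqrt(2)) = 2050 - 246*sqrt(2)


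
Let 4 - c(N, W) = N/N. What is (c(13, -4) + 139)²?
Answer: 20164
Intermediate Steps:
c(N, W) = 3 (c(N, W) = 4 - N/N = 4 - 1*1 = 4 - 1 = 3)
(c(13, -4) + 139)² = (3 + 139)² = 142² = 20164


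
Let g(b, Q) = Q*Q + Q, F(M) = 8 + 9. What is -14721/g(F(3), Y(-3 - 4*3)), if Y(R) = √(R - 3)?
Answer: 4907*√2/(2*(-I + 3*√2)) ≈ 774.79 + 182.62*I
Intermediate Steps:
Y(R) = √(-3 + R)
F(M) = 17
g(b, Q) = Q + Q² (g(b, Q) = Q² + Q = Q + Q²)
-14721/g(F(3), Y(-3 - 4*3)) = -14721*1/((1 + √(-3 + (-3 - 4*3)))*√(-3 + (-3 - 4*3))) = -14721*1/((1 + √(-3 + (-3 - 12)))*√(-3 + (-3 - 12))) = -14721*1/((1 + √(-3 - 15))*√(-3 - 15)) = -14721*(-I*√2/(6*(1 + √(-18)))) = -14721*(-I*√2/(6*(1 + 3*I*√2))) = -(-4907)*I*√2/(2*(1 + 3*I*√2)) = 4907*I*√2/(2*(1 + 3*I*√2))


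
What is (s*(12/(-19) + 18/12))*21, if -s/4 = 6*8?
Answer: -66528/19 ≈ -3501.5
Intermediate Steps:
s = -192 (s = -24*8 = -4*48 = -192)
(s*(12/(-19) + 18/12))*21 = -192*(12/(-19) + 18/12)*21 = -192*(12*(-1/19) + 18*(1/12))*21 = -192*(-12/19 + 3/2)*21 = -192*33/38*21 = -3168/19*21 = -66528/19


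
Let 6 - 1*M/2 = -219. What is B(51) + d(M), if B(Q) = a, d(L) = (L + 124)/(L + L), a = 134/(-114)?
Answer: -4597/8550 ≈ -0.53766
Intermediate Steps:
M = 450 (M = 12 - 2*(-219) = 12 + 438 = 450)
a = -67/57 (a = 134*(-1/114) = -67/57 ≈ -1.1754)
d(L) = (124 + L)/(2*L) (d(L) = (124 + L)/((2*L)) = (124 + L)*(1/(2*L)) = (124 + L)/(2*L))
B(Q) = -67/57
B(51) + d(M) = -67/57 + (1/2)*(124 + 450)/450 = -67/57 + (1/2)*(1/450)*574 = -67/57 + 287/450 = -4597/8550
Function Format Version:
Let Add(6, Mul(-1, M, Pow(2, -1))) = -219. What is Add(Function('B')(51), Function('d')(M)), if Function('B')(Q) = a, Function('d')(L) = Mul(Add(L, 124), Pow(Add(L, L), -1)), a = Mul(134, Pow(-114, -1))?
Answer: Rational(-4597, 8550) ≈ -0.53766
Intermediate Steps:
M = 450 (M = Add(12, Mul(-2, -219)) = Add(12, 438) = 450)
a = Rational(-67, 57) (a = Mul(134, Rational(-1, 114)) = Rational(-67, 57) ≈ -1.1754)
Function('d')(L) = Mul(Rational(1, 2), Pow(L, -1), Add(124, L)) (Function('d')(L) = Mul(Add(124, L), Pow(Mul(2, L), -1)) = Mul(Add(124, L), Mul(Rational(1, 2), Pow(L, -1))) = Mul(Rational(1, 2), Pow(L, -1), Add(124, L)))
Function('B')(Q) = Rational(-67, 57)
Add(Function('B')(51), Function('d')(M)) = Add(Rational(-67, 57), Mul(Rational(1, 2), Pow(450, -1), Add(124, 450))) = Add(Rational(-67, 57), Mul(Rational(1, 2), Rational(1, 450), 574)) = Add(Rational(-67, 57), Rational(287, 450)) = Rational(-4597, 8550)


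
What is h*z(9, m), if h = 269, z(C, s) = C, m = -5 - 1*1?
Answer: 2421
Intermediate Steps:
m = -6 (m = -5 - 1 = -6)
h*z(9, m) = 269*9 = 2421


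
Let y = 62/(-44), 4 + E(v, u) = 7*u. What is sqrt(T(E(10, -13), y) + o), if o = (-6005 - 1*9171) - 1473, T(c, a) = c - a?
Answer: I*sqrt(8103414)/22 ≈ 129.39*I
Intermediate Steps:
E(v, u) = -4 + 7*u
y = -31/22 (y = 62*(-1/44) = -31/22 ≈ -1.4091)
o = -16649 (o = (-6005 - 9171) - 1473 = -15176 - 1473 = -16649)
sqrt(T(E(10, -13), y) + o) = sqrt(((-4 + 7*(-13)) - 1*(-31/22)) - 16649) = sqrt(((-4 - 91) + 31/22) - 16649) = sqrt((-95 + 31/22) - 16649) = sqrt(-2059/22 - 16649) = sqrt(-368337/22) = I*sqrt(8103414)/22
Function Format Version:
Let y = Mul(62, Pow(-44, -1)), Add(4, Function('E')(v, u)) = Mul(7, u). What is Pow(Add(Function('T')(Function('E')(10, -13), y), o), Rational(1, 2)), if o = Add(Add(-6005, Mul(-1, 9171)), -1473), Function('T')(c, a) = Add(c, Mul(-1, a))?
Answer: Mul(Rational(1, 22), I, Pow(8103414, Rational(1, 2))) ≈ Mul(129.39, I)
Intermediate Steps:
Function('E')(v, u) = Add(-4, Mul(7, u))
y = Rational(-31, 22) (y = Mul(62, Rational(-1, 44)) = Rational(-31, 22) ≈ -1.4091)
o = -16649 (o = Add(Add(-6005, -9171), -1473) = Add(-15176, -1473) = -16649)
Pow(Add(Function('T')(Function('E')(10, -13), y), o), Rational(1, 2)) = Pow(Add(Add(Add(-4, Mul(7, -13)), Mul(-1, Rational(-31, 22))), -16649), Rational(1, 2)) = Pow(Add(Add(Add(-4, -91), Rational(31, 22)), -16649), Rational(1, 2)) = Pow(Add(Add(-95, Rational(31, 22)), -16649), Rational(1, 2)) = Pow(Add(Rational(-2059, 22), -16649), Rational(1, 2)) = Pow(Rational(-368337, 22), Rational(1, 2)) = Mul(Rational(1, 22), I, Pow(8103414, Rational(1, 2)))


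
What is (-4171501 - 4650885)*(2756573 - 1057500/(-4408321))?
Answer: -107208396903886679138/4408321 ≈ -2.4320e+13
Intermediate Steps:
(-4171501 - 4650885)*(2756573 - 1057500/(-4408321)) = -8822386*(2756573 - 1057500*(-1/4408321)) = -8822386*(2756573 + 1057500/4408321) = -8822386*12151859701433/4408321 = -107208396903886679138/4408321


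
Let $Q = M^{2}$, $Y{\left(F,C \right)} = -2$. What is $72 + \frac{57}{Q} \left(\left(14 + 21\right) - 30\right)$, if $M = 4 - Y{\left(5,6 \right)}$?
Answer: $\frac{959}{12} \approx 79.917$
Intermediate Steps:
$M = 6$ ($M = 4 - -2 = 4 + 2 = 6$)
$Q = 36$ ($Q = 6^{2} = 36$)
$72 + \frac{57}{Q} \left(\left(14 + 21\right) - 30\right) = 72 + \frac{57}{36} \left(\left(14 + 21\right) - 30\right) = 72 + 57 \cdot \frac{1}{36} \left(35 - 30\right) = 72 + \frac{19}{12} \cdot 5 = 72 + \frac{95}{12} = \frac{959}{12}$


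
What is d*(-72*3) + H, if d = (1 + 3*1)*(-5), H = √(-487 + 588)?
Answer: 4320 + √101 ≈ 4330.0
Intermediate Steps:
H = √101 ≈ 10.050
d = -20 (d = (1 + 3)*(-5) = 4*(-5) = -20)
d*(-72*3) + H = -(-1440)*3 + √101 = -20*(-216) + √101 = 4320 + √101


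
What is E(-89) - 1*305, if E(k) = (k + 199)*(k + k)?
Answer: -19885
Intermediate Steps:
E(k) = 2*k*(199 + k) (E(k) = (199 + k)*(2*k) = 2*k*(199 + k))
E(-89) - 1*305 = 2*(-89)*(199 - 89) - 1*305 = 2*(-89)*110 - 305 = -19580 - 305 = -19885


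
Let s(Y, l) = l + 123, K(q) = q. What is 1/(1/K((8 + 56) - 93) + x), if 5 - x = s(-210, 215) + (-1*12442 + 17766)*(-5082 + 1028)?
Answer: 29/625911726 ≈ 4.6332e-8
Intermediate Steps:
s(Y, l) = 123 + l
x = 21583163 (x = 5 - ((123 + 215) + (-1*12442 + 17766)*(-5082 + 1028)) = 5 - (338 + (-12442 + 17766)*(-4054)) = 5 - (338 + 5324*(-4054)) = 5 - (338 - 21583496) = 5 - 1*(-21583158) = 5 + 21583158 = 21583163)
1/(1/K((8 + 56) - 93) + x) = 1/(1/((8 + 56) - 93) + 21583163) = 1/(1/(64 - 93) + 21583163) = 1/(1/(-29) + 21583163) = 1/(-1/29 + 21583163) = 1/(625911726/29) = 29/625911726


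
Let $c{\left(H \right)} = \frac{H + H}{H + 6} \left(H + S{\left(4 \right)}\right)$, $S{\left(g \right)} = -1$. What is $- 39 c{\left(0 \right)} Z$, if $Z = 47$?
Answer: $0$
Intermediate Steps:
$c{\left(H \right)} = \frac{2 H \left(-1 + H\right)}{6 + H}$ ($c{\left(H \right)} = \frac{H + H}{H + 6} \left(H - 1\right) = \frac{2 H}{6 + H} \left(-1 + H\right) = \frac{2 H \left(-1 + H\right)}{6 + H}$)
$- 39 c{\left(0 \right)} Z = - 39 \cdot 2 \cdot 0 \frac{1}{6 + 0} \left(-1 + 0\right) 47 = - 39 \cdot 2 \cdot 0 \cdot \frac{1}{6} \left(-1\right) 47 = \left(-39\right) 0 \cdot 47 = 0 \cdot 47 = 0$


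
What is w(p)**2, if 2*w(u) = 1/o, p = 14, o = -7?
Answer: 1/196 ≈ 0.0051020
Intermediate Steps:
w(u) = -1/14 (w(u) = (1/2)/(-7) = (1/2)*(-1/7) = -1/14)
w(p)**2 = (-1/14)**2 = 1/196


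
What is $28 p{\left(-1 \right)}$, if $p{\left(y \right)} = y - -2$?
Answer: $28$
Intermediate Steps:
$p{\left(y \right)} = 2 + y$ ($p{\left(y \right)} = y + 2 = 2 + y$)
$28 p{\left(-1 \right)} = 28 \left(2 - 1\right) = 28 \cdot 1 = 28$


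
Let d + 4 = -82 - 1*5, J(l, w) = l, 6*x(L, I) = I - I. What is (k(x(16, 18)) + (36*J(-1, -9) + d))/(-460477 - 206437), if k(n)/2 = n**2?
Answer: 127/666914 ≈ 0.00019043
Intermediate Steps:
x(L, I) = 0 (x(L, I) = (I - I)/6 = (1/6)*0 = 0)
d = -91 (d = -4 + (-82 - 1*5) = -4 + (-82 - 5) = -4 - 87 = -91)
k(n) = 2*n**2
(k(x(16, 18)) + (36*J(-1, -9) + d))/(-460477 - 206437) = (2*0**2 + (36*(-1) - 91))/(-460477 - 206437) = (2*0 + (-36 - 91))/(-666914) = (0 - 127)*(-1/666914) = -127*(-1/666914) = 127/666914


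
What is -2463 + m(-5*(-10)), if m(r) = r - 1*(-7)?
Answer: -2406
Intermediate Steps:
m(r) = 7 + r (m(r) = r + 7 = 7 + r)
-2463 + m(-5*(-10)) = -2463 + (7 - 5*(-10)) = -2463 + (7 + 50) = -2463 + 57 = -2406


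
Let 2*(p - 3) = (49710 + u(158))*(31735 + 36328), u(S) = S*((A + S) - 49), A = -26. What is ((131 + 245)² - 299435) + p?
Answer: 2137836900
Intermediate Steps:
u(S) = S*(-75 + S) (u(S) = S*((-26 + S) - 49) = S*(-75 + S))
p = 2137994959 (p = 3 + ((49710 + 158*(-75 + 158))*(31735 + 36328))/2 = 3 + ((49710 + 158*83)*68063)/2 = 3 + ((49710 + 13114)*68063)/2 = 3 + (62824*68063)/2 = 3 + (½)*4275989912 = 3 + 2137994956 = 2137994959)
((131 + 245)² - 299435) + p = ((131 + 245)² - 299435) + 2137994959 = (376² - 299435) + 2137994959 = (141376 - 299435) + 2137994959 = -158059 + 2137994959 = 2137836900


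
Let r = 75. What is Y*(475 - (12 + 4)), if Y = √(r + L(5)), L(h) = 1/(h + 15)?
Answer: 459*√7505/10 ≈ 3976.4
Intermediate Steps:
L(h) = 1/(15 + h)
Y = √7505/10 (Y = √(75 + 1/(15 + 5)) = √(75 + 1/20) = √(1501/20) = √7505/10 ≈ 8.6631)
Y*(475 - (12 + 4)) = (√7505/10)*(475 - (12 + 4)) = (√7505/10)*(475 - 1*16) = (√7505/10)*(475 - 16) = (√7505/10)*459 = 459*√7505/10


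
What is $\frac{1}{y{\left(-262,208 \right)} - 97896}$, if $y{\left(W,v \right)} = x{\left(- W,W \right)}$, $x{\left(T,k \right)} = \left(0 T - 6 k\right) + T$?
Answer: $- \frac{1}{96062} \approx -1.041 \cdot 10^{-5}$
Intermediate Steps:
$x{\left(T,k \right)} = T - 6 k$ ($x{\left(T,k \right)} = \left(0 - 6 k\right) + T = - 6 k + T = T - 6 k$)
$y{\left(W,v \right)} = - 7 W$ ($y{\left(W,v \right)} = - W - 6 W = - 7 W$)
$\frac{1}{y{\left(-262,208 \right)} - 97896} = \frac{1}{\left(-7\right) \left(-262\right) - 97896} = \frac{1}{1834 - 97896} = \frac{1}{-96062} = - \frac{1}{96062}$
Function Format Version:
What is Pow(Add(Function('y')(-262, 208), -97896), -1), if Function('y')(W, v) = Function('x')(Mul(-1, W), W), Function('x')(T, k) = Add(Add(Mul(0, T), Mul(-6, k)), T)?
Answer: Rational(-1, 96062) ≈ -1.0410e-5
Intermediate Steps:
Function('x')(T, k) = Add(T, Mul(-6, k)) (Function('x')(T, k) = Add(Add(0, Mul(-6, k)), T) = Add(Mul(-6, k), T) = Add(T, Mul(-6, k)))
Function('y')(W, v) = Mul(-7, W) (Function('y')(W, v) = Add(Mul(-1, W), Mul(-6, W)) = Mul(-7, W))
Pow(Add(Function('y')(-262, 208), -97896), -1) = Pow(Add(Mul(-7, -262), -97896), -1) = Pow(Add(1834, -97896), -1) = Pow(-96062, -1) = Rational(-1, 96062)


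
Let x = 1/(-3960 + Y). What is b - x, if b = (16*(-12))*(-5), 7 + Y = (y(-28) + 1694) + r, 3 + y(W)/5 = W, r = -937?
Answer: 3230401/3365 ≈ 960.00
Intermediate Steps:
y(W) = -15 + 5*W
Y = 595 (Y = -7 + (((-15 + 5*(-28)) + 1694) - 937) = -7 + (((-15 - 140) + 1694) - 937) = -7 + ((-155 + 1694) - 937) = -7 + (1539 - 937) = -7 + 602 = 595)
b = 960 (b = -192*(-5) = 960)
x = -1/3365 (x = 1/(-3960 + 595) = 1/(-3365) = -1/3365 ≈ -0.00029718)
b - x = 960 - 1*(-1/3365) = 960 + 1/3365 = 3230401/3365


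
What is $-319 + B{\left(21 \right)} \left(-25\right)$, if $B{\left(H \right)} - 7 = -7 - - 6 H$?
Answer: $-3469$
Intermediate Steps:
$B{\left(H \right)} = 6 H$ ($B{\left(H \right)} = 7 - \left(7 - 6 H\right) = 7 + \left(-7 + 6 H\right) = 6 H$)
$-319 + B{\left(21 \right)} \left(-25\right) = -319 + 6 \cdot 21 \left(-25\right) = -319 + 126 \left(-25\right) = -319 - 3150 = -3469$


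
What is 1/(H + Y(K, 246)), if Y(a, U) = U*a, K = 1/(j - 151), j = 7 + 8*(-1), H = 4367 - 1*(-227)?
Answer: 76/349021 ≈ 0.00021775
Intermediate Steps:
H = 4594 (H = 4367 + 227 = 4594)
j = -1 (j = 7 - 8 = -1)
K = -1/152 (K = 1/(-1 - 151) = 1/(-152) = -1/152 ≈ -0.0065789)
1/(H + Y(K, 246)) = 1/(4594 + 246*(-1/152)) = 1/(4594 - 123/76) = 1/(349021/76) = 76/349021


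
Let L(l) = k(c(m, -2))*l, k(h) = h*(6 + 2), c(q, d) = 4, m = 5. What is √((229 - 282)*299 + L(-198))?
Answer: I*√22183 ≈ 148.94*I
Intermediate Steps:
k(h) = 8*h (k(h) = h*8 = 8*h)
L(l) = 32*l (L(l) = (8*4)*l = 32*l)
√((229 - 282)*299 + L(-198)) = √((229 - 282)*299 + 32*(-198)) = √(-53*299 - 6336) = √(-15847 - 6336) = √(-22183) = I*√22183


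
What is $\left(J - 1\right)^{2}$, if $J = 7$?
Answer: $36$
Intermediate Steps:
$\left(J - 1\right)^{2} = \left(7 - 1\right)^{2} = 6^{2} = 36$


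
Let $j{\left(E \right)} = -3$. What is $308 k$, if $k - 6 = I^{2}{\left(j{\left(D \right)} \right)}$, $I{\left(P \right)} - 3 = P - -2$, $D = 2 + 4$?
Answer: $3080$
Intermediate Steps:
$D = 6$
$I{\left(P \right)} = 5 + P$ ($I{\left(P \right)} = 3 + \left(P - -2\right) = 3 + \left(P + 2\right) = 3 + \left(2 + P\right) = 5 + P$)
$k = 10$ ($k = 6 + \left(5 - 3\right)^{2} = 6 + 2^{2} = 6 + 4 = 10$)
$308 k = 308 \cdot 10 = 3080$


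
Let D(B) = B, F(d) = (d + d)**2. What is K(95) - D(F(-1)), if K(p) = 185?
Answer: 181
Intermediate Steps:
F(d) = 4*d**2 (F(d) = (2*d)**2 = 4*d**2)
K(95) - D(F(-1)) = 185 - 4*(-1)**2 = 185 - 4 = 181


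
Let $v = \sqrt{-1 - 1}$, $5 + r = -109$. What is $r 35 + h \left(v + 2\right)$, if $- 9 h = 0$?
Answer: $-3990$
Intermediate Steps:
$h = 0$ ($h = \left(- \frac{1}{9}\right) 0 = 0$)
$r = -114$ ($r = -5 - 109 = -114$)
$v = i \sqrt{2}$ ($v = \sqrt{-2} = i \sqrt{2} \approx 1.4142 i$)
$r 35 + h \left(v + 2\right) = \left(-114\right) 35 + 0 \left(i \sqrt{2} + 2\right) = -3990 + 0 \left(2 + i \sqrt{2}\right) = -3990 + 0 = -3990$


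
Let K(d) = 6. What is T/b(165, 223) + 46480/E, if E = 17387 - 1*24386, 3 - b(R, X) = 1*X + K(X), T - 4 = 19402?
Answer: -73163537/790887 ≈ -92.508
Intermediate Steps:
T = 19406 (T = 4 + 19402 = 19406)
b(R, X) = -3 - X (b(R, X) = 3 - (1*X + 6) = 3 - (X + 6) = 3 - (6 + X) = 3 + (-6 - X) = -3 - X)
E = -6999 (E = 17387 - 24386 = -6999)
T/b(165, 223) + 46480/E = 19406/(-3 - 1*223) + 46480/(-6999) = 19406/(-3 - 223) + 46480*(-1/6999) = 19406/(-226) - 46480/6999 = 19406*(-1/226) - 46480/6999 = -9703/113 - 46480/6999 = -73163537/790887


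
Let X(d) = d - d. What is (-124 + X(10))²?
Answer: 15376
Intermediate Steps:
X(d) = 0
(-124 + X(10))² = (-124 + 0)² = (-124)² = 15376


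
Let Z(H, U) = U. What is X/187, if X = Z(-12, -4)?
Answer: -4/187 ≈ -0.021390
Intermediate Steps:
X = -4
X/187 = -4/187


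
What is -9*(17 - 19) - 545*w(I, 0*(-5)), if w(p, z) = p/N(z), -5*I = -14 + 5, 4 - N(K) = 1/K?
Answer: 18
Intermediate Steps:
N(K) = 4 - 1/K
I = 9/5 (I = -(-14 + 5)/5 = -⅕*(-9) = 9/5 ≈ 1.8000)
w(p, z) = p/(4 - 1/z)
-9*(17 - 19) - 545*w(I, 0*(-5)) = -9*(17 - 19) - 981*0*(-5)/(-1 + 4*(0*(-5))) = -9*(-2) - 981*0/(-1 + 4*0) = 18 - 981*0/(-1 + 0) = 18 - 981*0/(-1) = 18 - 981*0*(-1) = 18 - 545*0 = 18 + 0 = 18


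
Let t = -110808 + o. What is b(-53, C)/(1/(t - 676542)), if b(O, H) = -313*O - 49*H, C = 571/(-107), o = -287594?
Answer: -1938126181888/107 ≈ -1.8113e+10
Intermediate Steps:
t = -398402 (t = -110808 - 287594 = -398402)
C = -571/107 (C = 571*(-1/107) = -571/107 ≈ -5.3364)
b(-53, C)/(1/(t - 676542)) = (-313*(-53) - 49*(-571/107))/(1/(-398402 - 676542)) = (16589 + 27979/107)/(1/(-1074944)) = 1803002/(107*(-1/1074944)) = (1803002/107)*(-1074944) = -1938126181888/107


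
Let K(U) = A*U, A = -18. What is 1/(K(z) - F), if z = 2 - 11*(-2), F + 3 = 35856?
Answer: -1/36285 ≈ -2.7560e-5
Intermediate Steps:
F = 35853 (F = -3 + 35856 = 35853)
z = 24 (z = 2 + 22 = 24)
K(U) = -18*U
1/(K(z) - F) = 1/(-18*24 - 1*35853) = 1/(-432 - 35853) = 1/(-36285) = -1/36285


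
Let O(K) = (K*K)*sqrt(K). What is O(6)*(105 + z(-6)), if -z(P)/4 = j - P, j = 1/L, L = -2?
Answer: 2988*sqrt(6) ≈ 7319.1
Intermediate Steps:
j = -1/2 (j = 1/(-2) = -1/2 ≈ -0.50000)
z(P) = 2 + 4*P (z(P) = -4*(-1/2 - P) = 2 + 4*P)
O(K) = K**(5/2) (O(K) = K**2*sqrt(K) = K**(5/2))
O(6)*(105 + z(-6)) = 6**(5/2)*(105 + (2 + 4*(-6))) = (36*sqrt(6))*(105 + (2 - 24)) = (36*sqrt(6))*(105 - 22) = (36*sqrt(6))*83 = 2988*sqrt(6)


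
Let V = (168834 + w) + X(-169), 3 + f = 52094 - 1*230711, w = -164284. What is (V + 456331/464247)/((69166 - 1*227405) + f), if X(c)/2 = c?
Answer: -1955864695/156385780173 ≈ -0.012507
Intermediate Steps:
f = -178620 (f = -3 + (52094 - 1*230711) = -3 + (52094 - 230711) = -3 - 178617 = -178620)
X(c) = 2*c
V = 4212 (V = (168834 - 164284) + 2*(-169) = 4550 - 338 = 4212)
(V + 456331/464247)/((69166 - 1*227405) + f) = (4212 + 456331/464247)/((69166 - 1*227405) - 178620) = (4212 + 456331*(1/464247))/((69166 - 227405) - 178620) = (4212 + 456331/464247)/(-158239 - 178620) = (1955864695/464247)/(-336859) = (1955864695/464247)*(-1/336859) = -1955864695/156385780173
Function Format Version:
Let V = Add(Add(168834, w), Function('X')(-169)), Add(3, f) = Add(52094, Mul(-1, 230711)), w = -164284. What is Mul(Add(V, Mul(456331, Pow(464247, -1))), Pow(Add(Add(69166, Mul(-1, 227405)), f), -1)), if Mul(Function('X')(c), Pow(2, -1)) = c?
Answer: Rational(-1955864695, 156385780173) ≈ -0.012507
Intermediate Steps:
f = -178620 (f = Add(-3, Add(52094, Mul(-1, 230711))) = Add(-3, Add(52094, -230711)) = Add(-3, -178617) = -178620)
Function('X')(c) = Mul(2, c)
V = 4212 (V = Add(Add(168834, -164284), Mul(2, -169)) = Add(4550, -338) = 4212)
Mul(Add(V, Mul(456331, Pow(464247, -1))), Pow(Add(Add(69166, Mul(-1, 227405)), f), -1)) = Mul(Add(4212, Mul(456331, Pow(464247, -1))), Pow(Add(Add(69166, Mul(-1, 227405)), -178620), -1)) = Mul(Add(4212, Mul(456331, Rational(1, 464247))), Pow(Add(Add(69166, -227405), -178620), -1)) = Mul(Add(4212, Rational(456331, 464247)), Pow(Add(-158239, -178620), -1)) = Mul(Rational(1955864695, 464247), Pow(-336859, -1)) = Mul(Rational(1955864695, 464247), Rational(-1, 336859)) = Rational(-1955864695, 156385780173)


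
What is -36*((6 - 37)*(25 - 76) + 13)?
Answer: -57384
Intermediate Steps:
-36*((6 - 37)*(25 - 76) + 13) = -36*(-31*(-51) + 13) = -36*(1581 + 13) = -36*1594 = -57384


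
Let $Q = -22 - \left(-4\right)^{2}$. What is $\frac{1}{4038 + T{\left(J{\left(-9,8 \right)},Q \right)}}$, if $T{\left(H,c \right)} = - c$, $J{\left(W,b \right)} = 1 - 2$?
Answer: $\frac{1}{4076} \approx 0.00024534$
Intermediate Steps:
$J{\left(W,b \right)} = -1$
$Q = -38$ ($Q = -22 - 16 = -38$)
$\frac{1}{4038 + T{\left(J{\left(-9,8 \right)},Q \right)}} = \frac{1}{4038 - -38} = \frac{1}{4038 + 38} = \frac{1}{4076}$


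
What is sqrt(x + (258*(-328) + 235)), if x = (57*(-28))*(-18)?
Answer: I*sqrt(55661) ≈ 235.93*I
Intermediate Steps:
x = 28728 (x = -1596*(-18) = 28728)
sqrt(x + (258*(-328) + 235)) = sqrt(28728 + (258*(-328) + 235)) = sqrt(28728 + (-84624 + 235)) = sqrt(28728 - 84389) = sqrt(-55661) = I*sqrt(55661)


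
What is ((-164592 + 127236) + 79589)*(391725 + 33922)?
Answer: 17976349751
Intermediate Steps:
((-164592 + 127236) + 79589)*(391725 + 33922) = (-37356 + 79589)*425647 = 42233*425647 = 17976349751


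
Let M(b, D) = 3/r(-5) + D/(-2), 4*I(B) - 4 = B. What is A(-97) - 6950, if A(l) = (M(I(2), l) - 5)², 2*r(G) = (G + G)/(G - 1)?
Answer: -473159/100 ≈ -4731.6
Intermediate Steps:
I(B) = 1 + B/4
r(G) = G/(-1 + G) (r(G) = ((G + G)/(G - 1))/2 = ((2*G)/(-1 + G))/2 = (2*G/(-1 + G))/2 = G/(-1 + G))
M(b, D) = 18/5 - D/2 (M(b, D) = 3/((-5/(-1 - 5))) + D/(-2) = 3/((-5/(-6))) + D*(-½) = 3/((-5*(-⅙))) - D/2 = 3/(⅚) - D/2 = 3*(6/5) - D/2 = 18/5 - D/2)
A(l) = (-7/5 - l/2)² (A(l) = ((18/5 - l/2) - 5)² = (-7/5 - l/2)²)
A(-97) - 6950 = (14 + 5*(-97))²/100 - 6950 = (14 - 485)²/100 - 6950 = (1/100)*(-471)² - 6950 = (1/100)*221841 - 6950 = 221841/100 - 6950 = -473159/100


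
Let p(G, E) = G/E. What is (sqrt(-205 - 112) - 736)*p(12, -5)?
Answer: 8832/5 - 12*I*sqrt(317)/5 ≈ 1766.4 - 42.731*I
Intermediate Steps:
p(G, E) = G/E
(sqrt(-205 - 112) - 736)*p(12, -5) = (sqrt(-205 - 112) - 736)*(12/(-5)) = (sqrt(-317) - 736)*(12*(-1/5)) = (I*sqrt(317) - 736)*(-12/5) = (-736 + I*sqrt(317))*(-12/5) = 8832/5 - 12*I*sqrt(317)/5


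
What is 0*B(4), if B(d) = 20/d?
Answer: 0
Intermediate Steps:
0*B(4) = 0*(20/4) = 0*(20*(¼)) = 0*5 = 0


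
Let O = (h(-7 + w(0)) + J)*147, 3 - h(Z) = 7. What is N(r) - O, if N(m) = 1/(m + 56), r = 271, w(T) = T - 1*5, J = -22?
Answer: 1249795/327 ≈ 3822.0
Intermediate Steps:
w(T) = -5 + T (w(T) = T - 5 = -5 + T)
h(Z) = -4 (h(Z) = 3 - 1*7 = 3 - 7 = -4)
O = -3822 (O = (-4 - 22)*147 = -26*147 = -3822)
N(m) = 1/(56 + m)
N(r) - O = 1/(56 + 271) - 1*(-3822) = 1/327 + 3822 = 1249795/327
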